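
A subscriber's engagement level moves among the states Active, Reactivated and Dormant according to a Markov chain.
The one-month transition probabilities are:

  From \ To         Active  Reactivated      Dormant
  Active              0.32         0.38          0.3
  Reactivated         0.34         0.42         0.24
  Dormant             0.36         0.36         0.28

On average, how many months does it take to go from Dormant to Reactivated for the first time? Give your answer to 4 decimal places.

2.7254

Let t(s) be the expected number of months to first reach Reactivated from state s, with t(Reactivated) = 0. Conditioning on the first month:
t(Active) = 1 + 0.32·t(Active) + 0.3·t(Dormant)
t(Dormant) = 1 + 0.36·t(Active) + 0.28·t(Dormant)
Solving: t(Active) = 2.6730, t(Dormant) = 2.7254.
Expected months from Dormant to Reactivated: 2.7254.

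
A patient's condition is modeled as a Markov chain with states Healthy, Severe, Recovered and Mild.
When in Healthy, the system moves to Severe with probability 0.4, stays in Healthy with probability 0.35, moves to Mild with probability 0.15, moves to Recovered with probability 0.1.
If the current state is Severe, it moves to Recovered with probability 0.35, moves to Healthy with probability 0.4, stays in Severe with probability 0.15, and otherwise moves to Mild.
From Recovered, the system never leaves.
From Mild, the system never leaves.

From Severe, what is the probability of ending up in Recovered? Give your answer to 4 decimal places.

Let h(s) be the probability of absorption at Recovered starting from transient state s. Then h(Recovered) = 1 and h(Mild) = 0. By first-step analysis:
h(Healthy) = 0.35·h(Healthy) + 0.4·h(Severe) + 0.1·1 + 0.15·0
h(Severe) = 0.4·h(Healthy) + 0.15·h(Severe) + 0.35·1 + 0.1·0
Solving: h(Healthy) = 0.5732, h(Severe) = 0.6815.
Starting from Severe, the probability is 0.6815.

0.6815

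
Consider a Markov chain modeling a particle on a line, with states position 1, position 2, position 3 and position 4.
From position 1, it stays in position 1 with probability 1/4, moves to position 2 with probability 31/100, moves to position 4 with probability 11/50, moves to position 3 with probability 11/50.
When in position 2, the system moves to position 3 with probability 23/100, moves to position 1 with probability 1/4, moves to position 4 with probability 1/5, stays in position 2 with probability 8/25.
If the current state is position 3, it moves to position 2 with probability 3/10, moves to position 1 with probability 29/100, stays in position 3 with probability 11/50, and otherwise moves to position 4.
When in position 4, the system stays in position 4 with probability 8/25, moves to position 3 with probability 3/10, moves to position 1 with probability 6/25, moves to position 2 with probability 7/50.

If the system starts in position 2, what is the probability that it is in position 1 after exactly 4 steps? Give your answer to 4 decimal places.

0.2573

Propagate the distribution vector 4 steps from position 2.
After 0 steps: (0.0000, 1.0000, 0.0000, 0.0000)
After 1 step: (0.2500, 0.3200, 0.2300, 0.2000)
After 2 steps: (0.2572, 0.2769, 0.2392, 0.2267)
After 3 steps: (0.2573, 0.2718, 0.2409, 0.2300)
After 4 steps: (0.2573, 0.2712, 0.2411, 0.2303)
P(in position 1 after 4 steps) = 0.2573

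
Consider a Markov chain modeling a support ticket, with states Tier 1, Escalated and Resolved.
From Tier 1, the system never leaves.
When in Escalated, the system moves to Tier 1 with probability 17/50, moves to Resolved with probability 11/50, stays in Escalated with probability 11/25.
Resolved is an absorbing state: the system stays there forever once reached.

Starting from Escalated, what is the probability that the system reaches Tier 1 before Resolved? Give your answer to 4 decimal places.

Let h(s) be the probability of absorption at Tier 1 starting from transient state s. Then h(Tier 1) = 1 and h(Resolved) = 0. By first-step analysis:
h(Escalated) = 0.34·1 + 0.44·h(Escalated) + 0.22·0
Solving: h(Escalated) = 0.6071.
Starting from Escalated, the probability is 0.6071.

0.6071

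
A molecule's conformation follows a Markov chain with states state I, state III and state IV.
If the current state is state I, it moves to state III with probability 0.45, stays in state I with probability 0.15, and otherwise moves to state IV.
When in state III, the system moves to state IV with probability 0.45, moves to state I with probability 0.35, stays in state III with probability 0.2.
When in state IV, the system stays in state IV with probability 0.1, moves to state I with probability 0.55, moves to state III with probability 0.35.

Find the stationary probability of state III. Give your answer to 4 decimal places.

0.3344

Let the stationary distribution be π with π = πP and π_1 + π_2 + π_3 = 1.
π_1 = 0.15·π_1 + 0.35·π_2 + 0.55·π_3
π_2 = 0.45·π_1 + 0.2·π_2 + 0.35·π_3
Solving with the normalization constraint gives π = (0.3451, 0.3344, 0.3206).
So the stationary probability of state III is 0.3344.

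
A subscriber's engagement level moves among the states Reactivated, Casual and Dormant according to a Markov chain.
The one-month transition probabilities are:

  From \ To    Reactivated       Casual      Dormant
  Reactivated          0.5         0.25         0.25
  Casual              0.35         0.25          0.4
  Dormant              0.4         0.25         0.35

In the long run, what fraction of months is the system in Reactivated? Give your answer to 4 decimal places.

0.4306

Let the stationary distribution be π with π = πP and π_1 + π_2 + π_3 = 1.
π_1 = 0.5·π_1 + 0.35·π_2 + 0.4·π_3
π_2 = 0.25·π_1 + 0.25·π_2 + 0.25·π_3
Solving with the normalization constraint gives π = (0.4306, 0.2500, 0.3194).
So the stationary probability of Reactivated is 0.4306.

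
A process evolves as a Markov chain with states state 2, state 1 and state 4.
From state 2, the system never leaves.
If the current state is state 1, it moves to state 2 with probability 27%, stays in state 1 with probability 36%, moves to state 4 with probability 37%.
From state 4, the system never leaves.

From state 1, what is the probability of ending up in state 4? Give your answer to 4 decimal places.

0.5781

Let h(s) be the probability of absorption at state 4 starting from transient state s. Then h(state 4) = 1 and h(state 2) = 0. By first-step analysis:
h(state 1) = 0.27·0 + 0.36·h(state 1) + 0.37·1
Solving: h(state 1) = 0.5781.
Starting from state 1, the probability is 0.5781.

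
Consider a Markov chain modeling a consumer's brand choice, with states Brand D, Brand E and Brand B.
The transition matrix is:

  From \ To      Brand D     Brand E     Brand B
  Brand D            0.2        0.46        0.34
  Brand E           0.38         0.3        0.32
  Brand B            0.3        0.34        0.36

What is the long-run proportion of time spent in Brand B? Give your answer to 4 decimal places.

0.3396

Let the stationary distribution be π with π = πP and π_1 + π_2 + π_3 = 1.
π_1 = 0.2·π_1 + 0.38·π_2 + 0.3·π_3
π_2 = 0.46·π_1 + 0.3·π_2 + 0.34·π_3
Solving with the normalization constraint gives π = (0.2990, 0.3614, 0.3396).
So the stationary probability of Brand B is 0.3396.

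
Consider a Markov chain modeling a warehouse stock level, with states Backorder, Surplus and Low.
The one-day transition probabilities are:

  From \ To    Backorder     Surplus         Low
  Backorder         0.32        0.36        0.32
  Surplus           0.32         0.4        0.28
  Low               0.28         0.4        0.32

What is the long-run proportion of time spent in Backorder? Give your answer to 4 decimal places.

Let the stationary distribution be π with π = πP and π_1 + π_2 + π_3 = 1.
π_1 = 0.32·π_1 + 0.32·π_2 + 0.28·π_3
π_2 = 0.36·π_1 + 0.4·π_2 + 0.4·π_3
Solving with the normalization constraint gives π = (0.3078, 0.3877, 0.3045).
So the stationary probability of Backorder is 0.3078.

0.3078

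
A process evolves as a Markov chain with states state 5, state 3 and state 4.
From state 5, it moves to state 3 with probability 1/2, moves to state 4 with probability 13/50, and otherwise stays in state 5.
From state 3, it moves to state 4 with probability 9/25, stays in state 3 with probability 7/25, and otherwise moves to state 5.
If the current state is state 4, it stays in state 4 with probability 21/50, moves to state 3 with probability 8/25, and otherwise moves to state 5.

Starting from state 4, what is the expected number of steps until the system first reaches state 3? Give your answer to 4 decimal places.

2.7331

Let t(s) be the expected number of steps to first reach state 3 from state s, with t(state 3) = 0. Conditioning on the first step:
t(state 5) = 1 + 0.24·t(state 5) + 0.26·t(state 4)
t(state 4) = 1 + 0.26·t(state 5) + 0.42·t(state 4)
Solving: t(state 5) = 2.2508, t(state 4) = 2.7331.
Expected steps from state 4 to state 3: 2.7331.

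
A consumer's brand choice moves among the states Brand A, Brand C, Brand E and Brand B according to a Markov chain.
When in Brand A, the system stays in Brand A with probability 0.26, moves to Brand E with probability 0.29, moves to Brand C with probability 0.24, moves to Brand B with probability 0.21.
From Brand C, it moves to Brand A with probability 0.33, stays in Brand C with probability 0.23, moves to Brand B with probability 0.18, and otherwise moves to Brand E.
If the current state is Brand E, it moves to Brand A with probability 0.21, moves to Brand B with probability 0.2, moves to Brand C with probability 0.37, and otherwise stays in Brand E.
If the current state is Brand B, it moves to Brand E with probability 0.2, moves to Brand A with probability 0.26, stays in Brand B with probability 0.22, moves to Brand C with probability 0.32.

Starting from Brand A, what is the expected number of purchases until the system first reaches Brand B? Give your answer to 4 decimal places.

Let t(s) be the expected number of purchases to first reach Brand B from state s, with t(Brand B) = 0. Conditioning on the first purchase:
t(Brand A) = 1 + 0.26·t(Brand A) + 0.24·t(Brand C) + 0.29·t(Brand E)
t(Brand C) = 1 + 0.33·t(Brand A) + 0.23·t(Brand C) + 0.26·t(Brand E)
t(Brand E) = 1 + 0.21·t(Brand A) + 0.37·t(Brand C) + 0.22·t(Brand E)
Solving: t(Brand A) = 5.0196, t(Brand C) = 5.1667, t(Brand E) = 5.0844.
Expected purchases from Brand A to Brand B: 5.0196.

5.0196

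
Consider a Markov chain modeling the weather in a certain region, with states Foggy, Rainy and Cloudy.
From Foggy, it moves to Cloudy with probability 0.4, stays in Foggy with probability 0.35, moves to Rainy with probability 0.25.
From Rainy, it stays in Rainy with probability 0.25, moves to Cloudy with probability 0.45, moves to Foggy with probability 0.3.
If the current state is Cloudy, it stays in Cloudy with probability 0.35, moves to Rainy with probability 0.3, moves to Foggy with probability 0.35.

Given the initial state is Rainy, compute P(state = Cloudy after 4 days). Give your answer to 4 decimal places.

0.3938

Propagate the distribution vector 4 days from Rainy.
After 0 days: (0.0000, 1.0000, 0.0000)
After 1 day: (0.3000, 0.2500, 0.4500)
After 2 days: (0.3375, 0.2725, 0.3900)
After 3 days: (0.3364, 0.2695, 0.3941)
After 4 days: (0.3365, 0.2697, 0.3938)
P(in Cloudy after 4 days) = 0.3938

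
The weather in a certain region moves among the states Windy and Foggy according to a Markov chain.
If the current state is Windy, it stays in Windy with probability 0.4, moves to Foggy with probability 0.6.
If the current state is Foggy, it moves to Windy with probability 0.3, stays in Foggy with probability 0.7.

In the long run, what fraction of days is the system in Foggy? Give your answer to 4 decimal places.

Let the stationary distribution be π with π = πP and π_1 + π_2 = 1.
π_1 = 0.4·π_1 + 0.3·π_2
Solving with the normalization constraint gives π = (0.3333, 0.6667).
So the stationary probability of Foggy is 0.6667.

0.6667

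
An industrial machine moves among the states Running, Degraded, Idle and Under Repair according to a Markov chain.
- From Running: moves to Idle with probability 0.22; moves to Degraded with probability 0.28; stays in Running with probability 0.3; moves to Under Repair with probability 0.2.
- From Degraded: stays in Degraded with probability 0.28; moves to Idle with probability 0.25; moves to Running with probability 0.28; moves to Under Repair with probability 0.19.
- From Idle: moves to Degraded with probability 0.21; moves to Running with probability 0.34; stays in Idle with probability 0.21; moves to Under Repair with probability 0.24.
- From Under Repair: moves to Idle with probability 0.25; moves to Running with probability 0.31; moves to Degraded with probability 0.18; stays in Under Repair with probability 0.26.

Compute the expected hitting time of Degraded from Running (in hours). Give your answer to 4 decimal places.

Let t(s) be the expected number of hours to first reach Degraded from state s, with t(Degraded) = 0. Conditioning on the first hour:
t(Running) = 1 + 0.3·t(Running) + 0.22·t(Idle) + 0.2·t(Under Repair)
t(Idle) = 1 + 0.34·t(Running) + 0.21·t(Idle) + 0.24·t(Under Repair)
t(Under Repair) = 1 + 0.31·t(Running) + 0.25·t(Idle) + 0.26·t(Under Repair)
Solving: t(Running) = 4.1312, t(Idle) = 4.4353, t(Under Repair) = 4.5804.
Expected hours from Running to Degraded: 4.1312.

4.1312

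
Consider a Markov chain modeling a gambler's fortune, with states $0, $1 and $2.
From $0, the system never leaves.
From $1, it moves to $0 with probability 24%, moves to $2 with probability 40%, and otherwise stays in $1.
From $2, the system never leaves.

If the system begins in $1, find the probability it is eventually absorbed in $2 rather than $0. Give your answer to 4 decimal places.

0.6250

Let h(s) be the probability of absorption at $2 starting from transient state s. Then h($2) = 1 and h($0) = 0. By first-step analysis:
h($1) = 0.24·0 + 0.36·h($1) + 0.4·1
Solving: h($1) = 0.6250.
Starting from $1, the probability is 0.6250.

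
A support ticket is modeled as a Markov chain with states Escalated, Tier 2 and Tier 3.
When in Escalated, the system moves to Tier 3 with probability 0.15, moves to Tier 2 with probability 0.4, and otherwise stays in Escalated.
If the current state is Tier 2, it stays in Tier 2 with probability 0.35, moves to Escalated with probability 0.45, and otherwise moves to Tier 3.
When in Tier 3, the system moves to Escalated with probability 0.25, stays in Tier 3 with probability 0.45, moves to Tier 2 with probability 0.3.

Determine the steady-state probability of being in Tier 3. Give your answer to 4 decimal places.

Let the stationary distribution be π with π = πP and π_1 + π_2 + π_3 = 1.
π_1 = 0.45·π_1 + 0.45·π_2 + 0.25·π_3
π_2 = 0.4·π_1 + 0.35·π_2 + 0.3·π_3
Solving with the normalization constraint gives π = (0.4020, 0.3581, 0.2399).
So the stationary probability of Tier 3 is 0.2399.

0.2399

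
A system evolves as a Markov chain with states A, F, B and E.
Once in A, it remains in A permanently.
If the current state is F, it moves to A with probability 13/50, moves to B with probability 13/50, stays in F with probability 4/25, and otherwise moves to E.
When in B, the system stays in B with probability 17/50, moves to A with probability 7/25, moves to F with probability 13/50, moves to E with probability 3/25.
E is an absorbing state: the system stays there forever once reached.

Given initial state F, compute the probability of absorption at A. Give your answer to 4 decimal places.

Let h(s) be the probability of absorption at A starting from transient state s. Then h(A) = 1 and h(E) = 0. By first-step analysis:
h(F) = 0.26·1 + 0.16·h(F) + 0.26·h(B) + 0.32·0
h(B) = 0.28·1 + 0.26·h(F) + 0.34·h(B) + 0.12·0
Solving: h(F) = 0.5021, h(B) = 0.6220.
Starting from F, the probability is 0.5021.

0.5021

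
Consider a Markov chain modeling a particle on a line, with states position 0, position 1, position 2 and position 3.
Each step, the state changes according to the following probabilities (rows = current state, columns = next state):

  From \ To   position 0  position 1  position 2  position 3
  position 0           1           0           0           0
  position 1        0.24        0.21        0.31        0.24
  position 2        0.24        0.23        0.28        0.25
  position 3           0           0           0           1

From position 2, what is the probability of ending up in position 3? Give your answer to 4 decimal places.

0.5079

Let h(s) be the probability of absorption at position 3 starting from transient state s. Then h(position 3) = 1 and h(position 0) = 0. By first-step analysis:
h(position 1) = 0.24·0 + 0.21·h(position 1) + 0.31·h(position 2) + 0.24·1
h(position 2) = 0.24·0 + 0.23·h(position 1) + 0.28·h(position 2) + 0.25·1
Solving: h(position 1) = 0.5031, h(position 2) = 0.5079.
Starting from position 2, the probability is 0.5079.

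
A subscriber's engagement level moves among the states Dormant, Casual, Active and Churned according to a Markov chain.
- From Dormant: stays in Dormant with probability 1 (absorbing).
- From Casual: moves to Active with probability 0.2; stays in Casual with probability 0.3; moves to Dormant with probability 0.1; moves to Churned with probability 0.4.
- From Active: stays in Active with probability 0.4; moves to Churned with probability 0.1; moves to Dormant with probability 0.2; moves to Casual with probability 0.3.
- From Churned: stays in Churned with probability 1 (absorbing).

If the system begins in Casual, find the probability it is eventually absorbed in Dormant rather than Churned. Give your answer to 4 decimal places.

Let h(s) be the probability of absorption at Dormant starting from transient state s. Then h(Dormant) = 1 and h(Churned) = 0. By first-step analysis:
h(Casual) = 0.1·1 + 0.3·h(Casual) + 0.2·h(Active) + 0.4·0
h(Active) = 0.2·1 + 0.3·h(Casual) + 0.4·h(Active) + 0.1·0
Solving: h(Casual) = 0.2778, h(Active) = 0.4722.
Starting from Casual, the probability is 0.2778.

0.2778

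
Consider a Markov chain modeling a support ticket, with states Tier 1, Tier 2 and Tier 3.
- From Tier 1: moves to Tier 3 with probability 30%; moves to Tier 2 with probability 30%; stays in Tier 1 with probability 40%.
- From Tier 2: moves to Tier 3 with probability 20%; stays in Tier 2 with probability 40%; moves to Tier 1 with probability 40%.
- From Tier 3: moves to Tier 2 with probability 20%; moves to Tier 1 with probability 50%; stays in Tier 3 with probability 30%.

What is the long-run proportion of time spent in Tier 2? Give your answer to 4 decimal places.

0.3034

Let the stationary distribution be π with π = πP and π_1 + π_2 + π_3 = 1.
π_1 = 0.4·π_1 + 0.4·π_2 + 0.5·π_3
π_2 = 0.3·π_1 + 0.4·π_2 + 0.2·π_3
Solving with the normalization constraint gives π = (0.4270, 0.3034, 0.2697).
So the stationary probability of Tier 2 is 0.3034.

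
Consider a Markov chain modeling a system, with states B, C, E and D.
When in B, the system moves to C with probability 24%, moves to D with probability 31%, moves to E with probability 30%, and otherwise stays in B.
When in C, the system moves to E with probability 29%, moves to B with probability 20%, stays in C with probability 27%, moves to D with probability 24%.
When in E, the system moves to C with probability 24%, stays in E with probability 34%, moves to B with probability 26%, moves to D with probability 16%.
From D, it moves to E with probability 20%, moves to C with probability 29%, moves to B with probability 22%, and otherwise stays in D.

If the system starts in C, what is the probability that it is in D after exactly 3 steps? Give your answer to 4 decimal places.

Propagate the distribution vector 3 steps from C.
After 0 steps: (0.0000, 1.0000, 0.0000, 0.0000)
After 1 step: (0.2000, 0.2700, 0.2900, 0.2400)
After 2 steps: (0.2122, 0.2601, 0.2849, 0.2428)
After 3 steps: (0.2113, 0.2599, 0.2845, 0.2442)
P(in D after 3 steps) = 0.2442

0.2442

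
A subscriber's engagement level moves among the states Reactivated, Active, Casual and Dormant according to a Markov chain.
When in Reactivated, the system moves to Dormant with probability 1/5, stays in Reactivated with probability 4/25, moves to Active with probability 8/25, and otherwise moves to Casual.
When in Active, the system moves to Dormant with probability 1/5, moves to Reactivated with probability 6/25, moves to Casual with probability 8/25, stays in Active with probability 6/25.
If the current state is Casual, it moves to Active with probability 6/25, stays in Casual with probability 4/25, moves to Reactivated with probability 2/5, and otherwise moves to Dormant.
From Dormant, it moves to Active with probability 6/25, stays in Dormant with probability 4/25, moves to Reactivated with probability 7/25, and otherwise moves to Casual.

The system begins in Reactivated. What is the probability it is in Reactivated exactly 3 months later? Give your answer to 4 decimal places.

Propagate the distribution vector 3 months from Reactivated.
After 0 months: (1.0000, 0.0000, 0.0000, 0.0000)
After 1 month: (0.1600, 0.3200, 0.3200, 0.2000)
After 2 months: (0.2864, 0.2528, 0.2688, 0.1920)
After 3 months: (0.2678, 0.2629, 0.2770, 0.1923)
P(in Reactivated after 3 months) = 0.2678

0.2678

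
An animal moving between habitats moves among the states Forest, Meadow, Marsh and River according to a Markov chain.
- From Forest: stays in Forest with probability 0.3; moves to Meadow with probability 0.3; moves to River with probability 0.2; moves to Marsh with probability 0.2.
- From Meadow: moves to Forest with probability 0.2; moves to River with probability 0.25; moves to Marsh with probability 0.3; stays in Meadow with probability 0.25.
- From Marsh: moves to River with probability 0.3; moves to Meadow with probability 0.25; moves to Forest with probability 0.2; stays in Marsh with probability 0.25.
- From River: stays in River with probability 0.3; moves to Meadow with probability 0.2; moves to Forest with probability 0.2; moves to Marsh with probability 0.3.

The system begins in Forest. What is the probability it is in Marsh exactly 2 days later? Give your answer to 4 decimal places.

0.2600

Propagate the distribution vector 2 days from Forest.
After 0 days: (1.0000, 0.0000, 0.0000, 0.0000)
After 1 day: (0.3000, 0.3000, 0.2000, 0.2000)
After 2 days: (0.2300, 0.2550, 0.2600, 0.2550)
P(in Marsh after 2 days) = 0.2600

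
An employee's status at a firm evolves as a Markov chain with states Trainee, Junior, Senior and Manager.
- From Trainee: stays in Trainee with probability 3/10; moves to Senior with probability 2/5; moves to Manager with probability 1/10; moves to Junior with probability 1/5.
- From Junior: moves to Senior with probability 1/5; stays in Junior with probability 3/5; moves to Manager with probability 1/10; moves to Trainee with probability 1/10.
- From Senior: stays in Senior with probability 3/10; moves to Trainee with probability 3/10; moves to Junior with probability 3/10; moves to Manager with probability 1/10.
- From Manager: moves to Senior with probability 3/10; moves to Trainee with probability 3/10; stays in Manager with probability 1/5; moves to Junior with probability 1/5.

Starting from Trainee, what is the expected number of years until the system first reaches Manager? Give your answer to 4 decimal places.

Let t(s) be the expected number of years to first reach Manager from state s, with t(Manager) = 0. Conditioning on the first year:
t(Trainee) = 1 + 0.3·t(Trainee) + 0.2·t(Junior) + 0.4·t(Senior)
t(Junior) = 1 + 0.1·t(Trainee) + 0.6·t(Junior) + 0.2·t(Senior)
t(Senior) = 1 + 0.3·t(Trainee) + 0.3·t(Junior) + 0.3·t(Senior)
Solving: t(Trainee) = 10.0000, t(Junior) = 10.0000, t(Senior) = 10.0000.
Expected years from Trainee to Manager: 10.0000.

10.0000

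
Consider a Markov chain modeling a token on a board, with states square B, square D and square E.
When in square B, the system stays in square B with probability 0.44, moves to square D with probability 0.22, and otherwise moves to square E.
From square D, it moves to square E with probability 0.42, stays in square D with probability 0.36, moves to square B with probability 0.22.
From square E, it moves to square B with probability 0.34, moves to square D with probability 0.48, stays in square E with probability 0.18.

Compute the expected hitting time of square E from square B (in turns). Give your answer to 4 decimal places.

2.7742

Let t(s) be the expected number of turns to first reach square E from state s, with t(square E) = 0. Conditioning on the first turn:
t(square B) = 1 + 0.44·t(square B) + 0.22·t(square D)
t(square D) = 1 + 0.22·t(square B) + 0.36·t(square D)
Solving: t(square B) = 2.7742, t(square D) = 2.5161.
Expected turns from square B to square E: 2.7742.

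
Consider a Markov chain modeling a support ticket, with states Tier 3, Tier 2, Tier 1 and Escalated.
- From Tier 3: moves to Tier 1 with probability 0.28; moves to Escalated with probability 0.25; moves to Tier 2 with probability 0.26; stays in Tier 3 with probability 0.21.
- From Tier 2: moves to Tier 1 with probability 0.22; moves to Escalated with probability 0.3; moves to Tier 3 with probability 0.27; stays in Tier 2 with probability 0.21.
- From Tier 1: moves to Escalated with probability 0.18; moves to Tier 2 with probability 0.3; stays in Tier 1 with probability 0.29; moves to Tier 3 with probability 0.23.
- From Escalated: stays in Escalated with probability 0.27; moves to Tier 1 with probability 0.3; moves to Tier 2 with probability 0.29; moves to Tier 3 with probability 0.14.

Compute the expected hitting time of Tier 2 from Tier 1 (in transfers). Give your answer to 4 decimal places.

3.4531

Let t(s) be the expected number of transfers to first reach Tier 2 from state s, with t(Tier 2) = 0. Conditioning on the first transfer:
t(Tier 3) = 1 + 0.21·t(Tier 3) + 0.28·t(Tier 1) + 0.25·t(Escalated)
t(Tier 1) = 1 + 0.23·t(Tier 3) + 0.29·t(Tier 1) + 0.18·t(Escalated)
t(Escalated) = 1 + 0.14·t(Tier 3) + 0.3·t(Tier 1) + 0.27·t(Escalated)
Solving: t(Tier 3) = 3.5902, t(Tier 1) = 3.4531, t(Escalated) = 3.4775.
Expected transfers from Tier 1 to Tier 2: 3.4531.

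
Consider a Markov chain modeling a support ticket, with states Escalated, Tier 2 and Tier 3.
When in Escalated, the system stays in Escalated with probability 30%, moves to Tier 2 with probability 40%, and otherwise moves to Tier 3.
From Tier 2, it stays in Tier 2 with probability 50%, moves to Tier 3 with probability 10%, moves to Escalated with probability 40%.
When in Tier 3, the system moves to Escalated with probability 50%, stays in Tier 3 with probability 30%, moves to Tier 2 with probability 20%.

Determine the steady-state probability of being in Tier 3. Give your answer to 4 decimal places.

Let the stationary distribution be π with π = πP and π_1 + π_2 + π_3 = 1.
π_1 = 0.3·π_1 + 0.4·π_2 + 0.5·π_3
π_2 = 0.4·π_1 + 0.5·π_2 + 0.2·π_3
Solving with the normalization constraint gives π = (0.3837, 0.3953, 0.2209).
So the stationary probability of Tier 3 is 0.2209.

0.2209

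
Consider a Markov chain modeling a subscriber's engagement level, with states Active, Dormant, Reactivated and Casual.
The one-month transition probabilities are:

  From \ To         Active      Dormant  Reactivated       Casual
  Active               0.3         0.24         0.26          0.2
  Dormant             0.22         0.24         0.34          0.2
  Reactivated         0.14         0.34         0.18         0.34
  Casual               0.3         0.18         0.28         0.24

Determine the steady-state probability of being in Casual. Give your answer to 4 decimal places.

Let the stationary distribution be π with π = πP and π_1 + π_2 + π_3 + π_4 = 1.
π_1 = 0.3·π_1 + 0.22·π_2 + 0.14·π_3 + 0.3·π_4
π_2 = 0.24·π_1 + 0.24·π_2 + 0.34·π_3 + 0.18·π_4
π_3 = 0.26·π_1 + 0.34·π_2 + 0.18·π_3 + 0.28·π_4
Solving with the normalization constraint gives π = (0.2376, 0.2516, 0.2639, 0.2468).
So the stationary probability of Casual is 0.2468.

0.2468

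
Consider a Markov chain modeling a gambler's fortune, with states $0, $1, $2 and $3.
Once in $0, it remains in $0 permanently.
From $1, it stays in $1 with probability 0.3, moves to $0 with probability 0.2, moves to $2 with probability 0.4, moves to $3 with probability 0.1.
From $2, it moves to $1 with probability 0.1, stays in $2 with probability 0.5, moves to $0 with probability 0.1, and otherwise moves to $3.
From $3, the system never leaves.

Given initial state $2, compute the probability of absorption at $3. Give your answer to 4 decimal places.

Let h(s) be the probability of absorption at $3 starting from transient state s. Then h($3) = 1 and h($0) = 0. By first-step analysis:
h($1) = 0.2·0 + 0.3·h($1) + 0.4·h($2) + 0.1·1
h($2) = 0.1·0 + 0.1·h($1) + 0.5·h($2) + 0.3·1
Solving: h($1) = 0.5484, h($2) = 0.7097.
Starting from $2, the probability is 0.7097.

0.7097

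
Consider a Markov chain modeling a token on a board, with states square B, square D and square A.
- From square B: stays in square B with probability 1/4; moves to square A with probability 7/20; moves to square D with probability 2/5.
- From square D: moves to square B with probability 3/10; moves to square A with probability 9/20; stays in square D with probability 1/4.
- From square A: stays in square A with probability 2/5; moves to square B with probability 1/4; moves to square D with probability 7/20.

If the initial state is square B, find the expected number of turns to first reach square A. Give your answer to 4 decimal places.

Let t(s) be the expected number of turns to first reach square A from state s, with t(square A) = 0. Conditioning on the first turn:
t(square B) = 1 + 0.25·t(square B) + 0.4·t(square D)
t(square D) = 1 + 0.3·t(square B) + 0.25·t(square D)
Solving: t(square B) = 2.5989, t(square D) = 2.3729.
Expected turns from square B to square A: 2.5989.

2.5989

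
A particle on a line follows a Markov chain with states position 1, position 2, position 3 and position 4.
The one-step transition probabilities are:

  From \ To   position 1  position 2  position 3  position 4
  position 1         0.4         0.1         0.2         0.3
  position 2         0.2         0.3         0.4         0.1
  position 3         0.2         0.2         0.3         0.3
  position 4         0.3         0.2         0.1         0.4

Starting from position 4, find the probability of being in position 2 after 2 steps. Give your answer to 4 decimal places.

0.1900

Propagate the distribution vector 2 steps from position 4.
After 0 steps: (0.0000, 0.0000, 0.0000, 1.0000)
After 1 step: (0.3000, 0.2000, 0.1000, 0.4000)
After 2 steps: (0.3000, 0.1900, 0.2100, 0.3000)
P(in position 2 after 2 steps) = 0.1900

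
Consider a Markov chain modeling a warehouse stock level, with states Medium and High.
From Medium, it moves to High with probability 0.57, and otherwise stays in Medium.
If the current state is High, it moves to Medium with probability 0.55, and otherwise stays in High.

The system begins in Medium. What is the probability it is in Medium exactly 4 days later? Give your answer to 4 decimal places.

Propagate the distribution vector 4 days from Medium.
After 0 days: (1.0000, 0.0000)
After 1 day: (0.4300, 0.5700)
After 2 days: (0.4984, 0.5016)
After 3 days: (0.4902, 0.5098)
After 4 days: (0.4912, 0.5088)
P(in Medium after 4 days) = 0.4912

0.4912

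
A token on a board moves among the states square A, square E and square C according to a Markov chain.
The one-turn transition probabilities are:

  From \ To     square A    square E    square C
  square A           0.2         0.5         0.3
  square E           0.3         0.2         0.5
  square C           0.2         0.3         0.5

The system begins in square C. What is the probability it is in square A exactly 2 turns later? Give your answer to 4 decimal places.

Sum over the intermediate state after 1 turn:
P = P(square C→square A)·P(square A→square A) + P(square C→square E)·P(square E→square A) + P(square C→square C)·P(square C→square A)
  = 0.2×0.2 + 0.3×0.3 + 0.5×0.2
  = 0.0400 + 0.0900 + 0.1000 = 0.2300

0.2300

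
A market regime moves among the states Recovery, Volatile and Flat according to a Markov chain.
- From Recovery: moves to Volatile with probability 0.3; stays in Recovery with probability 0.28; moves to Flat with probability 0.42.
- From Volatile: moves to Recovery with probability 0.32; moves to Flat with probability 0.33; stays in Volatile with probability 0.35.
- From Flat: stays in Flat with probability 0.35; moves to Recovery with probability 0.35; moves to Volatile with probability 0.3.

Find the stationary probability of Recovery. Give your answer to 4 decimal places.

Let the stationary distribution be π with π = πP and π_1 + π_2 + π_3 = 1.
π_1 = 0.28·π_1 + 0.32·π_2 + 0.35·π_3
π_2 = 0.3·π_1 + 0.35·π_2 + 0.3·π_3
Solving with the normalization constraint gives π = (0.3182, 0.3158, 0.3660).
So the stationary probability of Recovery is 0.3182.

0.3182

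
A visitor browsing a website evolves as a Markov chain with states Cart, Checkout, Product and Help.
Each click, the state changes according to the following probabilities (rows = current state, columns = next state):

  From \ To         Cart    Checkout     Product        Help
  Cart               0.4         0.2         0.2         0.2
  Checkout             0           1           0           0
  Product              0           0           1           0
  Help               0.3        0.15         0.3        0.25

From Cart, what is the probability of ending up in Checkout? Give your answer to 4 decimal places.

Let h(s) be the probability of absorption at Checkout starting from transient state s. Then h(Checkout) = 1 and h(Product) = 0. By first-step analysis:
h(Cart) = 0.4·h(Cart) + 0.2·1 + 0.2·0 + 0.2·h(Help)
h(Help) = 0.3·h(Cart) + 0.15·1 + 0.3·0 + 0.25·h(Help)
Solving: h(Cart) = 0.4615, h(Help) = 0.3846.
Starting from Cart, the probability is 0.4615.

0.4615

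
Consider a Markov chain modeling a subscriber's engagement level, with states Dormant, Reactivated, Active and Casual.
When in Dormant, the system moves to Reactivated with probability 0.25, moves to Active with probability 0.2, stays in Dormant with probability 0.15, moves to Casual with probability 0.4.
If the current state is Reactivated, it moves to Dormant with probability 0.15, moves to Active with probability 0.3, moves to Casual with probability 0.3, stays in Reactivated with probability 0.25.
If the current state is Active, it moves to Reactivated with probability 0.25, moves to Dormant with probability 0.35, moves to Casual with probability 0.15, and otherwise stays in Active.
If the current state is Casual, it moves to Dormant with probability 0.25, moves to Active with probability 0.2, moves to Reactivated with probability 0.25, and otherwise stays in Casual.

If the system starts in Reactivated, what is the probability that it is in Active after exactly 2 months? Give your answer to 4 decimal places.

Propagate the distribution vector 2 months from Reactivated.
After 0 months: (0.0000, 1.0000, 0.0000, 0.0000)
After 1 month: (0.1500, 0.2500, 0.3000, 0.3000)
After 2 months: (0.2400, 0.2500, 0.2400, 0.2700)
P(in Active after 2 months) = 0.2400

0.2400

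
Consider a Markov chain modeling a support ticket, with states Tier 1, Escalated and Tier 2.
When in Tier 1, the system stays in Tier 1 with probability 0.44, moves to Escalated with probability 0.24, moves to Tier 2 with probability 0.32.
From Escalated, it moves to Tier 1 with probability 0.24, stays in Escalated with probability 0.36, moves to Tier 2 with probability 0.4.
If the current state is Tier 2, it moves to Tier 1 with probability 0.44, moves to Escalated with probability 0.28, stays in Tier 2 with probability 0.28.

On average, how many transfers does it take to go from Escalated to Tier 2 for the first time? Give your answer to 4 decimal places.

2.6596

Let t(s) be the expected number of transfers to first reach Tier 2 from state s, with t(Tier 2) = 0. Conditioning on the first transfer:
t(Tier 1) = 1 + 0.44·t(Tier 1) + 0.24·t(Escalated)
t(Escalated) = 1 + 0.24·t(Tier 1) + 0.36·t(Escalated)
Solving: t(Tier 1) = 2.9255, t(Escalated) = 2.6596.
Expected transfers from Escalated to Tier 2: 2.6596.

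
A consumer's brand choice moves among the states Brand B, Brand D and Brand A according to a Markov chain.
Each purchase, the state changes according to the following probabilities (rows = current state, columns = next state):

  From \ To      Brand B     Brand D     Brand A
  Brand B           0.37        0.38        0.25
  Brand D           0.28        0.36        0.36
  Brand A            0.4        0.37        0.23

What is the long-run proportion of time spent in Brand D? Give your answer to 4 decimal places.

0.3698

Let the stationary distribution be π with π = πP and π_1 + π_2 + π_3 = 1.
π_1 = 0.37·π_1 + 0.28·π_2 + 0.4·π_3
π_2 = 0.38·π_1 + 0.36·π_2 + 0.37·π_3
Solving with the normalization constraint gives π = (0.3453, 0.3698, 0.2850).
So the stationary probability of Brand D is 0.3698.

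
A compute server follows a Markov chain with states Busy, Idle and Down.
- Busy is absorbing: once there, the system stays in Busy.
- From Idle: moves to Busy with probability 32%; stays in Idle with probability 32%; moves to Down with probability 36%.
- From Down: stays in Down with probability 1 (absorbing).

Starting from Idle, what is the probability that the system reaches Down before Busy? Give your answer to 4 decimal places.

0.5294

Let h(s) be the probability of absorption at Down starting from transient state s. Then h(Down) = 1 and h(Busy) = 0. By first-step analysis:
h(Idle) = 0.32·0 + 0.32·h(Idle) + 0.36·1
Solving: h(Idle) = 0.5294.
Starting from Idle, the probability is 0.5294.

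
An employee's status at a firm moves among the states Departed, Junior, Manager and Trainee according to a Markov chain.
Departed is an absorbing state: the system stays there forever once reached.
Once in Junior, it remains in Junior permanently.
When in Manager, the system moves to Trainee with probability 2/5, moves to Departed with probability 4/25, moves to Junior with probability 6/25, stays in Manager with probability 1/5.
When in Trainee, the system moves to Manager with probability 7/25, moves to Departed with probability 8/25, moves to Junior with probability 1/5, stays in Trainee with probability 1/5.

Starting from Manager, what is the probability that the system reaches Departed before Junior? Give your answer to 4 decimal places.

Let h(s) be the probability of absorption at Departed starting from transient state s. Then h(Departed) = 1 and h(Junior) = 0. By first-step analysis:
h(Manager) = 0.16·1 + 0.24·0 + 0.2·h(Manager) + 0.4·h(Trainee)
h(Trainee) = 0.32·1 + 0.2·0 + 0.28·h(Manager) + 0.2·h(Trainee)
Solving: h(Manager) = 0.4848, h(Trainee) = 0.5697.
Starting from Manager, the probability is 0.4848.

0.4848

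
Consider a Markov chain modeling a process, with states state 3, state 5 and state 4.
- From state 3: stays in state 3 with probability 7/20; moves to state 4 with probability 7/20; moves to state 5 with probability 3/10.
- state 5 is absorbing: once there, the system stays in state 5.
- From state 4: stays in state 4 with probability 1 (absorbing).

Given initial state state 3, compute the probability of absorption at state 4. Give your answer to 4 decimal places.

Let h(s) be the probability of absorption at state 4 starting from transient state s. Then h(state 4) = 1 and h(state 5) = 0. By first-step analysis:
h(state 3) = 0.35·h(state 3) + 0.3·0 + 0.35·1
Solving: h(state 3) = 0.5385.
Starting from state 3, the probability is 0.5385.

0.5385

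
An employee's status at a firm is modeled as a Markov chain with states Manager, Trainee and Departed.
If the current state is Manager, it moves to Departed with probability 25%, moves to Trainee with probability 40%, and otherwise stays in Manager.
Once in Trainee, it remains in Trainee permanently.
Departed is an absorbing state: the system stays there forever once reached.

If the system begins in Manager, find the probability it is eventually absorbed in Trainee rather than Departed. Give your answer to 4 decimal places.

0.6154

Let h(s) be the probability of absorption at Trainee starting from transient state s. Then h(Trainee) = 1 and h(Departed) = 0. By first-step analysis:
h(Manager) = 0.35·h(Manager) + 0.4·1 + 0.25·0
Solving: h(Manager) = 0.6154.
Starting from Manager, the probability is 0.6154.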